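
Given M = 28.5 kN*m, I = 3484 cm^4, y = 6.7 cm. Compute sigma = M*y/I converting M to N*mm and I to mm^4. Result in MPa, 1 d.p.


Convert units:
M = 28.5 kN*m = 28500000 N*mm
y = 6.7 cm = 67 mm
I = 3484 cm^4 = 34840000 mm^4
sigma = 28500000 * 67 / 34840000
sigma = 54.8 MPa

54.8


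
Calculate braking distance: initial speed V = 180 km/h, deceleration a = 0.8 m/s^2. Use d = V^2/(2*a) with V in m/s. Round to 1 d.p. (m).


Convert speed: V = 180 / 3.6 = 50.0 m/s
V^2 = 2500.0
d = 2500.0 / (2 * 0.8)
d = 2500.0 / 1.6
d = 1562.5 m

1562.5


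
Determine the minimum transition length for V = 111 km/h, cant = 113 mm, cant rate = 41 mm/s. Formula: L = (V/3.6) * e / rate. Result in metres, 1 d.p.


Convert speed: V = 111 / 3.6 = 30.8333 m/s
L = 30.8333 * 113 / 41
L = 3484.1667 / 41
L = 85.0 m

85.0


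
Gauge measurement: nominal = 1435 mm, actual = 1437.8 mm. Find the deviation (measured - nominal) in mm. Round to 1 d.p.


Deviation = measured - nominal
Deviation = 1437.8 - 1435
Deviation = 2.8 mm

2.8


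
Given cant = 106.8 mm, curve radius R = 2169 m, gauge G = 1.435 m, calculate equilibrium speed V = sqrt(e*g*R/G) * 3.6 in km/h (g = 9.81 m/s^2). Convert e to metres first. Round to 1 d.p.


Convert cant: e = 106.8 mm = 0.1068 m
V_ms = sqrt(0.1068 * 9.81 * 2169 / 1.435)
V_ms = sqrt(1583.608817) = 39.7946 m/s
V = 39.7946 * 3.6 = 143.3 km/h

143.3


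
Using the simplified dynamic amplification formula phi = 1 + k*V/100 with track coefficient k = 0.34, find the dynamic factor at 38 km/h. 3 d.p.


phi = 1 + k * V / 100
phi = 1 + 0.34 * 38 / 100
phi = 1 + 0.1292
phi = 1.129

1.129


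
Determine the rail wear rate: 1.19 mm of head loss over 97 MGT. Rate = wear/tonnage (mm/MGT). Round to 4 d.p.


Wear rate = total wear / cumulative tonnage
Rate = 1.19 / 97
Rate = 0.0123 mm/MGT

0.0123


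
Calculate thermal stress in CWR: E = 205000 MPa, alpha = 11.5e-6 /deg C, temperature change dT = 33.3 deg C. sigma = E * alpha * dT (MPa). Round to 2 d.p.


sigma = E * alpha * dT
sigma = 205000 * 11.5e-6 * 33.3
sigma = 2.3575 * 33.3
sigma = 78.50 MPa

78.50


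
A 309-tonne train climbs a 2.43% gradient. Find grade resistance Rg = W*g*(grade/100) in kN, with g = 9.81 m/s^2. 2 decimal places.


Rg = W * 9.81 * grade / 100
Rg = 309 * 9.81 * 2.43 / 100
Rg = 3031.29 * 0.0243
Rg = 73.66 kN

73.66


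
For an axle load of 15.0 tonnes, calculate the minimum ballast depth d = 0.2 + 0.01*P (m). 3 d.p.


d = 0.2 + 0.01 * 15.0
d = 0.2 + 0.15
d = 0.350 m

0.350


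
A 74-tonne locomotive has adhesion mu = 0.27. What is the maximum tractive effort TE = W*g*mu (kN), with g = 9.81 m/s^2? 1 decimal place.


TE_max = W * g * mu
TE_max = 74 * 9.81 * 0.27
TE_max = 725.94 * 0.27
TE_max = 196.0 kN

196.0


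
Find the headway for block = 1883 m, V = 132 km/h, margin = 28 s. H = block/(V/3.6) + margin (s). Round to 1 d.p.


V = 132 / 3.6 = 36.6667 m/s
Block traversal time = 1883 / 36.6667 = 51.3545 s
Headway = 51.3545 + 28
Headway = 79.4 s

79.4


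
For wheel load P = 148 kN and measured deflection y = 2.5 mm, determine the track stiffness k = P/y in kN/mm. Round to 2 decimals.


Track stiffness k = P / y
k = 148 / 2.5
k = 59.20 kN/mm

59.20


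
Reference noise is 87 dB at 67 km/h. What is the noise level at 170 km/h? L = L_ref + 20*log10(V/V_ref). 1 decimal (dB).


V/V_ref = 170 / 67 = 2.537313
log10(2.537313) = 0.404374
20 * 0.404374 = 8.0875
L = 87 + 8.0875 = 95.1 dB

95.1


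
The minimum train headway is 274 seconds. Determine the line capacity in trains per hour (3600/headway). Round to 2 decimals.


Capacity = 3600 / headway
Capacity = 3600 / 274
Capacity = 13.14 trains/hour

13.14


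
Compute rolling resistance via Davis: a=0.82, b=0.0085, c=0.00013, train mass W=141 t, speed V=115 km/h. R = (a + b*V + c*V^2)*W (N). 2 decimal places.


b*V = 0.0085 * 115 = 0.9775
c*V^2 = 0.00013 * 13225 = 1.71925
R_per_t = 0.82 + 0.9775 + 1.71925 = 3.51675 N/t
R_total = 3.51675 * 141 = 495.86 N

495.86


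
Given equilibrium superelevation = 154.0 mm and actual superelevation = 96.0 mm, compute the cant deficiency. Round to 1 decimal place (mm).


Cant deficiency = equilibrium cant - actual cant
CD = 154.0 - 96.0
CD = 58.0 mm

58.0


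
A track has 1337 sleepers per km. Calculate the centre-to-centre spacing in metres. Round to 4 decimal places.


Spacing = 1000 m / number of sleepers
Spacing = 1000 / 1337
Spacing = 0.7479 m

0.7479


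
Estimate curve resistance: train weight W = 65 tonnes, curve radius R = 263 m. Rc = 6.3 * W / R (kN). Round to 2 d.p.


Rc = 6.3 * W / R
Rc = 6.3 * 65 / 263
Rc = 409.5 / 263
Rc = 1.56 kN

1.56


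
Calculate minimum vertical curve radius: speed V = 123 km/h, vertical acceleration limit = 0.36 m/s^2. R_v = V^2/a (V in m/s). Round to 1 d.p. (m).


Convert speed: V = 123 / 3.6 = 34.1667 m/s
V^2 = 1167.3611 m^2/s^2
R_v = 1167.3611 / 0.36
R_v = 3242.7 m

3242.7


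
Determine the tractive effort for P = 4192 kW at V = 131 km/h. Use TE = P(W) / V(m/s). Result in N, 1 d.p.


Convert: P = 4192 kW = 4192000 W
V = 131 / 3.6 = 36.3889 m/s
TE = 4192000 / 36.3889
TE = 115200.0 N

115200.0


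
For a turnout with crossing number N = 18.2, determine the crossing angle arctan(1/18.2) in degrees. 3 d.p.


1/N = 1/18.2 = 0.054945
angle = arctan(0.054945) = 0.05489 rad
angle = 0.05489 * 180/pi = 3.145 degrees

3.145


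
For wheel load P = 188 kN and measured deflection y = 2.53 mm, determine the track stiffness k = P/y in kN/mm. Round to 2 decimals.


Track stiffness k = P / y
k = 188 / 2.53
k = 74.31 kN/mm

74.31


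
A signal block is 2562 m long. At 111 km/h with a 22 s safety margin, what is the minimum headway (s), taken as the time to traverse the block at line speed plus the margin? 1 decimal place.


V = 111 / 3.6 = 30.8333 m/s
Block traversal time = 2562 / 30.8333 = 83.0919 s
Headway = 83.0919 + 22
Headway = 105.1 s

105.1


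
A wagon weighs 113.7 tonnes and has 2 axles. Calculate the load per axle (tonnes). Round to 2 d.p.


Load per axle = total weight / number of axles
Load = 113.7 / 2
Load = 56.85 tonnes

56.85


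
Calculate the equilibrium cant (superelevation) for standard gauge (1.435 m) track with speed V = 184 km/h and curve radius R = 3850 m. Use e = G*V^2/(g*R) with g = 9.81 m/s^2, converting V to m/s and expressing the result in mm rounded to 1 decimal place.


Convert speed: V = 184 / 3.6 = 51.1111 m/s
Apply formula: e = 1.435 * 51.1111^2 / (9.81 * 3850)
e = 1.435 * 2612.3457 / 37768.5
e = 0.099255 m = 99.3 mm

99.3


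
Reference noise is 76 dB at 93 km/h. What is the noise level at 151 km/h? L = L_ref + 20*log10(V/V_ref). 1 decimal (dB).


V/V_ref = 151 / 93 = 1.623656
log10(1.623656) = 0.210494
20 * 0.210494 = 4.2099
L = 76 + 4.2099 = 80.2 dB

80.2


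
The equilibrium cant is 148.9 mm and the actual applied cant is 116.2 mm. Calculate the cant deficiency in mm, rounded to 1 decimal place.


Cant deficiency = equilibrium cant - actual cant
CD = 148.9 - 116.2
CD = 32.7 mm

32.7


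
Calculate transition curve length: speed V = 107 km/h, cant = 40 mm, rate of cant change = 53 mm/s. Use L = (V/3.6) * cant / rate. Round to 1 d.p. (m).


Convert speed: V = 107 / 3.6 = 29.7222 m/s
L = 29.7222 * 40 / 53
L = 1188.8889 / 53
L = 22.4 m

22.4


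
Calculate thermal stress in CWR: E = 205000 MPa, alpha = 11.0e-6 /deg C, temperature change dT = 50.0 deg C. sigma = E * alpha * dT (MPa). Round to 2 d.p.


sigma = E * alpha * dT
sigma = 205000 * 11.0e-6 * 50.0
sigma = 2.255 * 50.0
sigma = 112.75 MPa

112.75


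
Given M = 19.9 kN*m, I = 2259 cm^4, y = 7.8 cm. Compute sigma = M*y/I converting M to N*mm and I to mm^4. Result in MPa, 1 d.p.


Convert units:
M = 19.9 kN*m = 19900000 N*mm
y = 7.8 cm = 78 mm
I = 2259 cm^4 = 22590000 mm^4
sigma = 19900000 * 78 / 22590000
sigma = 68.7 MPa

68.7


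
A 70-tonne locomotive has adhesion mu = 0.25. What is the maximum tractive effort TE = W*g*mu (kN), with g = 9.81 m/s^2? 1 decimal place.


TE_max = W * g * mu
TE_max = 70 * 9.81 * 0.25
TE_max = 686.7 * 0.25
TE_max = 171.7 kN

171.7


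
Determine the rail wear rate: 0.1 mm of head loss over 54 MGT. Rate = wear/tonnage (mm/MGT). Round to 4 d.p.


Wear rate = total wear / cumulative tonnage
Rate = 0.1 / 54
Rate = 0.0019 mm/MGT

0.0019


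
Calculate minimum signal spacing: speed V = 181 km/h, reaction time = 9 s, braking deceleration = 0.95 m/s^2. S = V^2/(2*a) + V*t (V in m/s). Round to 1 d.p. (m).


V = 181 / 3.6 = 50.2778 m/s
Braking distance = 50.2778^2 / (2*0.95) = 1330.45 m
Sighting distance = 50.2778 * 9 = 452.5 m
S = 1330.45 + 452.5 = 1782.9 m

1782.9


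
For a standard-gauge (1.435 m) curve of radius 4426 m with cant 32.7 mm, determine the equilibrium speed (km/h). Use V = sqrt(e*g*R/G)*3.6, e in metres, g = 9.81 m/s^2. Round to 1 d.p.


Convert cant: e = 32.7 mm = 0.0327 m
V_ms = sqrt(0.0327 * 9.81 * 4426 / 1.435)
V_ms = sqrt(989.409939) = 31.4549 m/s
V = 31.4549 * 3.6 = 113.2 km/h

113.2


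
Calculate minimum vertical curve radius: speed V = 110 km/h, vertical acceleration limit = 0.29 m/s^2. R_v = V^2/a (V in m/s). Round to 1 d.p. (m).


Convert speed: V = 110 / 3.6 = 30.5556 m/s
V^2 = 933.642 m^2/s^2
R_v = 933.642 / 0.29
R_v = 3219.5 m

3219.5


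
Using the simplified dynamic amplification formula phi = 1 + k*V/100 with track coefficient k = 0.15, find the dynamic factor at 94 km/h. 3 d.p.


phi = 1 + k * V / 100
phi = 1 + 0.15 * 94 / 100
phi = 1 + 0.141
phi = 1.141

1.141


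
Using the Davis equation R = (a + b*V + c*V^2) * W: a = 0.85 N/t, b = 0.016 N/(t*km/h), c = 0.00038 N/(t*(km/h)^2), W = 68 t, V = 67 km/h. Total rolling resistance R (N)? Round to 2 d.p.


b*V = 0.016 * 67 = 1.072
c*V^2 = 0.00038 * 4489 = 1.70582
R_per_t = 0.85 + 1.072 + 1.70582 = 3.62782 N/t
R_total = 3.62782 * 68 = 246.69 N

246.69


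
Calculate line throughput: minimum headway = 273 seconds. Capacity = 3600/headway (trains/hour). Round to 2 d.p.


Capacity = 3600 / headway
Capacity = 3600 / 273
Capacity = 13.19 trains/hour

13.19


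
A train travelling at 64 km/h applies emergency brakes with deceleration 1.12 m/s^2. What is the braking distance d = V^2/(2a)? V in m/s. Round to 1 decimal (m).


Convert speed: V = 64 / 3.6 = 17.7778 m/s
V^2 = 316.0494
d = 316.0494 / (2 * 1.12)
d = 316.0494 / 2.24
d = 141.1 m

141.1


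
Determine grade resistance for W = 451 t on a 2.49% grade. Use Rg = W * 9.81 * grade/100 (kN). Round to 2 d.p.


Rg = W * 9.81 * grade / 100
Rg = 451 * 9.81 * 2.49 / 100
Rg = 4424.31 * 0.0249
Rg = 110.17 kN

110.17


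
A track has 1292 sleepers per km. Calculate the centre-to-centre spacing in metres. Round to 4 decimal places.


Spacing = 1000 m / number of sleepers
Spacing = 1000 / 1292
Spacing = 0.7740 m

0.7740


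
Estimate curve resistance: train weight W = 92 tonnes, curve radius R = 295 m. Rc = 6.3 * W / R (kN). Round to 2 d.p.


Rc = 6.3 * W / R
Rc = 6.3 * 92 / 295
Rc = 579.6 / 295
Rc = 1.96 kN

1.96


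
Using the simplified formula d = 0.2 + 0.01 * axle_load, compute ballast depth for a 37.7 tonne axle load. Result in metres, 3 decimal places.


d = 0.2 + 0.01 * 37.7
d = 0.2 + 0.377
d = 0.577 m

0.577


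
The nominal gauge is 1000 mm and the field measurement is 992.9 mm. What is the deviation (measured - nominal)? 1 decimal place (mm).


Deviation = measured - nominal
Deviation = 992.9 - 1000
Deviation = -7.1 mm

-7.1


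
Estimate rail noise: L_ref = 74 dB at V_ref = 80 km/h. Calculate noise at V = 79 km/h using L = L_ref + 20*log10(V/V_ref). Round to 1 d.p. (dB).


V/V_ref = 79 / 80 = 0.9875
log10(0.9875) = -0.005463
20 * -0.005463 = -0.1093
L = 74 + -0.1093 = 73.9 dB

73.9


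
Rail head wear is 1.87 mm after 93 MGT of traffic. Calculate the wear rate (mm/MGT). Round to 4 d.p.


Wear rate = total wear / cumulative tonnage
Rate = 1.87 / 93
Rate = 0.0201 mm/MGT

0.0201


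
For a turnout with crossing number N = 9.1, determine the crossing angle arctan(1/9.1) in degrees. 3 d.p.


1/N = 1/9.1 = 0.10989
angle = arctan(0.10989) = 0.109451 rad
angle = 0.109451 * 180/pi = 6.271 degrees

6.271


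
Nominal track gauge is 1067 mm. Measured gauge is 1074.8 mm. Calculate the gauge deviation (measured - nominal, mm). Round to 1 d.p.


Deviation = measured - nominal
Deviation = 1074.8 - 1067
Deviation = 7.8 mm

7.8


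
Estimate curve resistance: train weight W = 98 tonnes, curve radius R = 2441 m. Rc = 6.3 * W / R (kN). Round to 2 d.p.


Rc = 6.3 * W / R
Rc = 6.3 * 98 / 2441
Rc = 617.4 / 2441
Rc = 0.25 kN

0.25


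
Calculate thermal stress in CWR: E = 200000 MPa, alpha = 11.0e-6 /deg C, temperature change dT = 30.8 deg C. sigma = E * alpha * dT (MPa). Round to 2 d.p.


sigma = E * alpha * dT
sigma = 200000 * 11.0e-6 * 30.8
sigma = 2.2 * 30.8
sigma = 67.76 MPa

67.76


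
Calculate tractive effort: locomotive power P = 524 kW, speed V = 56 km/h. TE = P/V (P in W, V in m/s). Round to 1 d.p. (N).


Convert: P = 524 kW = 524000 W
V = 56 / 3.6 = 15.5556 m/s
TE = 524000 / 15.5556
TE = 33685.7 N

33685.7


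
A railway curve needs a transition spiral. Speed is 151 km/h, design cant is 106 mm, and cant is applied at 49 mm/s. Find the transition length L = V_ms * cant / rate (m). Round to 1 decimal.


Convert speed: V = 151 / 3.6 = 41.9444 m/s
L = 41.9444 * 106 / 49
L = 4446.1111 / 49
L = 90.7 m

90.7


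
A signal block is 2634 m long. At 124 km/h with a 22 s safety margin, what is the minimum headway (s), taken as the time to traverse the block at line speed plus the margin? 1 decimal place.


V = 124 / 3.6 = 34.4444 m/s
Block traversal time = 2634 / 34.4444 = 76.471 s
Headway = 76.471 + 22
Headway = 98.5 s

98.5


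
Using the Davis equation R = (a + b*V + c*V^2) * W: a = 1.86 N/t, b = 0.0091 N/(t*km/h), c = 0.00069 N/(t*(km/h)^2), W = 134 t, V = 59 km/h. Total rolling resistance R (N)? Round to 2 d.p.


b*V = 0.0091 * 59 = 0.5369
c*V^2 = 0.00069 * 3481 = 2.40189
R_per_t = 1.86 + 0.5369 + 2.40189 = 4.79879 N/t
R_total = 4.79879 * 134 = 643.04 N

643.04


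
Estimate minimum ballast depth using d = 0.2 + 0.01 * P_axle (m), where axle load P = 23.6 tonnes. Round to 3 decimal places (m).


d = 0.2 + 0.01 * 23.6
d = 0.2 + 0.236
d = 0.436 m

0.436


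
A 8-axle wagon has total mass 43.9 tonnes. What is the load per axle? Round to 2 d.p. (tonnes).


Load per axle = total weight / number of axles
Load = 43.9 / 8
Load = 5.49 tonnes

5.49


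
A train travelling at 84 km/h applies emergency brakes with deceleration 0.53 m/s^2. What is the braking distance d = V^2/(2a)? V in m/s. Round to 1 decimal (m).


Convert speed: V = 84 / 3.6 = 23.3333 m/s
V^2 = 544.4444
d = 544.4444 / (2 * 0.53)
d = 544.4444 / 1.06
d = 513.6 m

513.6


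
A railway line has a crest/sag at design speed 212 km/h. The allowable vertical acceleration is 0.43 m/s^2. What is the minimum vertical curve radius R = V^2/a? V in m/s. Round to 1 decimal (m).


Convert speed: V = 212 / 3.6 = 58.8889 m/s
V^2 = 3467.9012 m^2/s^2
R_v = 3467.9012 / 0.43
R_v = 8064.9 m

8064.9


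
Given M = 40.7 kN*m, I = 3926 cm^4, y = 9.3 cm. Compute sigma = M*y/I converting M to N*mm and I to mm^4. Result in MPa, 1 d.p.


Convert units:
M = 40.7 kN*m = 40700000 N*mm
y = 9.3 cm = 93 mm
I = 3926 cm^4 = 39260000 mm^4
sigma = 40700000 * 93 / 39260000
sigma = 96.4 MPa

96.4


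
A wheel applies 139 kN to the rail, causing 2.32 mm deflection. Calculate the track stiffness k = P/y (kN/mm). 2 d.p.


Track stiffness k = P / y
k = 139 / 2.32
k = 59.91 kN/mm

59.91


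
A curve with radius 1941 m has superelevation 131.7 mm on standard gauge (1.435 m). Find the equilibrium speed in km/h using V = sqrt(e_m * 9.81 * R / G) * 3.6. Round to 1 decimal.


Convert cant: e = 131.7 mm = 0.1317 m
V_ms = sqrt(0.1317 * 9.81 * 1941 / 1.435)
V_ms = sqrt(1747.545197) = 41.8037 m/s
V = 41.8037 * 3.6 = 150.5 km/h

150.5


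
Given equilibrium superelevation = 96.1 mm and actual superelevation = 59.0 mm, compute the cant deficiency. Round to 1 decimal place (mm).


Cant deficiency = equilibrium cant - actual cant
CD = 96.1 - 59.0
CD = 37.1 mm

37.1


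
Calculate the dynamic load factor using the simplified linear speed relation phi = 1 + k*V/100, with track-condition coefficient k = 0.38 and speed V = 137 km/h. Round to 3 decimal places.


phi = 1 + k * V / 100
phi = 1 + 0.38 * 137 / 100
phi = 1 + 0.5206
phi = 1.521

1.521


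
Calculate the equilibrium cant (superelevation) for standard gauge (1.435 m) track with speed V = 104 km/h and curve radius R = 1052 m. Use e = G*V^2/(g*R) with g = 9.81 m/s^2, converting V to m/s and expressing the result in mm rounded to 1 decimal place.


Convert speed: V = 104 / 3.6 = 28.8889 m/s
Apply formula: e = 1.435 * 28.8889^2 / (9.81 * 1052)
e = 1.435 * 834.5679 / 10320.12
e = 0.116046 m = 116.0 mm

116.0


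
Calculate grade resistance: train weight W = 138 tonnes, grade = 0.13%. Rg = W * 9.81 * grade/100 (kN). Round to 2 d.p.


Rg = W * 9.81 * grade / 100
Rg = 138 * 9.81 * 0.13 / 100
Rg = 1353.78 * 0.0013
Rg = 1.76 kN

1.76


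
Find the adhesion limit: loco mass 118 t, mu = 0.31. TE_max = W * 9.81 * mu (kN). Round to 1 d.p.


TE_max = W * g * mu
TE_max = 118 * 9.81 * 0.31
TE_max = 1157.58 * 0.31
TE_max = 358.8 kN

358.8


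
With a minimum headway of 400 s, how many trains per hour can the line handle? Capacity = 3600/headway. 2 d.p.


Capacity = 3600 / headway
Capacity = 3600 / 400
Capacity = 9.00 trains/hour

9.00


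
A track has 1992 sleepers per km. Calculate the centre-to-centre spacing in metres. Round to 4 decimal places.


Spacing = 1000 m / number of sleepers
Spacing = 1000 / 1992
Spacing = 0.5020 m

0.5020


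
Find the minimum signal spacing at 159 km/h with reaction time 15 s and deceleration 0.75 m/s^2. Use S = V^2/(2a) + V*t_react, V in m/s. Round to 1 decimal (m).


V = 159 / 3.6 = 44.1667 m/s
Braking distance = 44.1667^2 / (2*0.75) = 1300.463 m
Sighting distance = 44.1667 * 15 = 662.5 m
S = 1300.463 + 662.5 = 1963.0 m

1963.0


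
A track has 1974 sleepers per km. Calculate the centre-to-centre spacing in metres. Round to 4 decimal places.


Spacing = 1000 m / number of sleepers
Spacing = 1000 / 1974
Spacing = 0.5066 m

0.5066


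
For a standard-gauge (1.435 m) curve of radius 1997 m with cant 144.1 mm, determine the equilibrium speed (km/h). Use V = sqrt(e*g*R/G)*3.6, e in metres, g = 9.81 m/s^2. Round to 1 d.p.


Convert cant: e = 144.1 mm = 0.1441 m
V_ms = sqrt(0.1441 * 9.81 * 1997 / 1.435)
V_ms = sqrt(1967.248179) = 44.3537 m/s
V = 44.3537 * 3.6 = 159.7 km/h

159.7


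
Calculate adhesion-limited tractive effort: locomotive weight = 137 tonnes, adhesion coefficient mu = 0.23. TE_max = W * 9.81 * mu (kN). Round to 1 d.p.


TE_max = W * g * mu
TE_max = 137 * 9.81 * 0.23
TE_max = 1343.97 * 0.23
TE_max = 309.1 kN

309.1


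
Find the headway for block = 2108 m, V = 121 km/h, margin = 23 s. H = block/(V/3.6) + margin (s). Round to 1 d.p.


V = 121 / 3.6 = 33.6111 m/s
Block traversal time = 2108 / 33.6111 = 62.7174 s
Headway = 62.7174 + 23
Headway = 85.7 s

85.7


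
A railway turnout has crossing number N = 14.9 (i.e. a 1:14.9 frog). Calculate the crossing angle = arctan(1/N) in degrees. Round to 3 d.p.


1/N = 1/14.9 = 0.067114
angle = arctan(0.067114) = 0.067014 rad
angle = 0.067014 * 180/pi = 3.840 degrees

3.840


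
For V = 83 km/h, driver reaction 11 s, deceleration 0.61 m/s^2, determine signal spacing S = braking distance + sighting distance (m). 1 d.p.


V = 83 / 3.6 = 23.0556 m/s
Braking distance = 23.0556^2 / (2*0.61) = 435.7038 m
Sighting distance = 23.0556 * 11 = 253.6111 m
S = 435.7038 + 253.6111 = 689.3 m

689.3


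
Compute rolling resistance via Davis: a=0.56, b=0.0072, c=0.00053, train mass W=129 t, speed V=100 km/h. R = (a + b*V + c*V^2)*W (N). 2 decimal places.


b*V = 0.0072 * 100 = 0.72
c*V^2 = 0.00053 * 10000 = 5.3
R_per_t = 0.56 + 0.72 + 5.3 = 6.58 N/t
R_total = 6.58 * 129 = 848.82 N

848.82


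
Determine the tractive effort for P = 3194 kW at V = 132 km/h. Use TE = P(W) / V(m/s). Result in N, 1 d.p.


Convert: P = 3194 kW = 3194000 W
V = 132 / 3.6 = 36.6667 m/s
TE = 3194000 / 36.6667
TE = 87109.1 N

87109.1


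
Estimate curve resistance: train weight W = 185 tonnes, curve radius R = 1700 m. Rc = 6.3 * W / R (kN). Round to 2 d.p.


Rc = 6.3 * W / R
Rc = 6.3 * 185 / 1700
Rc = 1165.5 / 1700
Rc = 0.69 kN

0.69


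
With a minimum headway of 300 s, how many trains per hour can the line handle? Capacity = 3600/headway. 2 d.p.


Capacity = 3600 / headway
Capacity = 3600 / 300
Capacity = 12.00 trains/hour

12.00


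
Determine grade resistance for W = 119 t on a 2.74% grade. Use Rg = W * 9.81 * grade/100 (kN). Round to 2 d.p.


Rg = W * 9.81 * grade / 100
Rg = 119 * 9.81 * 2.74 / 100
Rg = 1167.39 * 0.0274
Rg = 31.99 kN

31.99


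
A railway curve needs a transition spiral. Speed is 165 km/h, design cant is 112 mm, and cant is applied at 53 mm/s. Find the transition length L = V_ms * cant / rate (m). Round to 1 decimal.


Convert speed: V = 165 / 3.6 = 45.8333 m/s
L = 45.8333 * 112 / 53
L = 5133.3333 / 53
L = 96.9 m

96.9


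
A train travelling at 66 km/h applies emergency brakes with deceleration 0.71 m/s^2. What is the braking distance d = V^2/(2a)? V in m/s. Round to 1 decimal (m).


Convert speed: V = 66 / 3.6 = 18.3333 m/s
V^2 = 336.1111
d = 336.1111 / (2 * 0.71)
d = 336.1111 / 1.42
d = 236.7 m

236.7


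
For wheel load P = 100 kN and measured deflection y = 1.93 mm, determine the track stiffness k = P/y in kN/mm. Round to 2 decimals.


Track stiffness k = P / y
k = 100 / 1.93
k = 51.81 kN/mm

51.81


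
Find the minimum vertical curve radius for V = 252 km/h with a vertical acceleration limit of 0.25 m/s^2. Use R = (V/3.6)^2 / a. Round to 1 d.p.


Convert speed: V = 252 / 3.6 = 70.0 m/s
V^2 = 4900.0 m^2/s^2
R_v = 4900.0 / 0.25
R_v = 19600.0 m

19600.0


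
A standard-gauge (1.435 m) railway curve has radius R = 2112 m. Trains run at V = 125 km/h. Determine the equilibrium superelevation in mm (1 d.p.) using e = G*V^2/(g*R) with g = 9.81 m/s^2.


Convert speed: V = 125 / 3.6 = 34.7222 m/s
Apply formula: e = 1.435 * 34.7222^2 / (9.81 * 2112)
e = 1.435 * 1205.6327 / 20718.72
e = 0.083503 m = 83.5 mm

83.5


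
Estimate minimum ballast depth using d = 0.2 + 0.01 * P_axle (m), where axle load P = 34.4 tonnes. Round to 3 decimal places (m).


d = 0.2 + 0.01 * 34.4
d = 0.2 + 0.344
d = 0.544 m

0.544


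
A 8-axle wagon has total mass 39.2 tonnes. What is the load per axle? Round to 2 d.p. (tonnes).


Load per axle = total weight / number of axles
Load = 39.2 / 8
Load = 4.90 tonnes

4.90


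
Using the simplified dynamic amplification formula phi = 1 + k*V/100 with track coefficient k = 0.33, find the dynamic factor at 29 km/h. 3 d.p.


phi = 1 + k * V / 100
phi = 1 + 0.33 * 29 / 100
phi = 1 + 0.0957
phi = 1.096

1.096


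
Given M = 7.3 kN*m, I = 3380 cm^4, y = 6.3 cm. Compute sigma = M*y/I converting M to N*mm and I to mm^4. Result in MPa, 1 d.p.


Convert units:
M = 7.3 kN*m = 7300000 N*mm
y = 6.3 cm = 63 mm
I = 3380 cm^4 = 33800000 mm^4
sigma = 7300000 * 63 / 33800000
sigma = 13.6 MPa

13.6


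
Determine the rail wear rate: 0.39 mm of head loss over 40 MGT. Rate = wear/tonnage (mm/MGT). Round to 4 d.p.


Wear rate = total wear / cumulative tonnage
Rate = 0.39 / 40
Rate = 0.0098 mm/MGT

0.0098


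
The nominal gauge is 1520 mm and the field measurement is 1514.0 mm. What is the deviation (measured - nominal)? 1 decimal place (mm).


Deviation = measured - nominal
Deviation = 1514.0 - 1520
Deviation = -6.0 mm

-6.0


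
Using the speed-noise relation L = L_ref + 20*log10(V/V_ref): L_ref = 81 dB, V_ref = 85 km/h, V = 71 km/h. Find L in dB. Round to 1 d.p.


V/V_ref = 71 / 85 = 0.835294
log10(0.835294) = -0.078161
20 * -0.078161 = -1.5632
L = 81 + -1.5632 = 79.4 dB

79.4


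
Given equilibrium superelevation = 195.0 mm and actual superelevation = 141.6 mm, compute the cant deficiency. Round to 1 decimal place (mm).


Cant deficiency = equilibrium cant - actual cant
CD = 195.0 - 141.6
CD = 53.4 mm

53.4


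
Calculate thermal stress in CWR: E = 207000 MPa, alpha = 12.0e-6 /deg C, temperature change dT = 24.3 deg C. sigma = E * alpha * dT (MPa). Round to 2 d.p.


sigma = E * alpha * dT
sigma = 207000 * 12.0e-6 * 24.3
sigma = 2.484 * 24.3
sigma = 60.36 MPa

60.36


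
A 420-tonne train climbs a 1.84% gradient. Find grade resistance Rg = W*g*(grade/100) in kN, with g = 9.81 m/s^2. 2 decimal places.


Rg = W * 9.81 * grade / 100
Rg = 420 * 9.81 * 1.84 / 100
Rg = 4120.2 * 0.0184
Rg = 75.81 kN

75.81


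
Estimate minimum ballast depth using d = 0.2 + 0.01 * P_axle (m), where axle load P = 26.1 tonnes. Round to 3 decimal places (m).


d = 0.2 + 0.01 * 26.1
d = 0.2 + 0.261
d = 0.461 m

0.461


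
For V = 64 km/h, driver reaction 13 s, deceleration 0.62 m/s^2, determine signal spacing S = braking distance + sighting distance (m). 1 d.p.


V = 64 / 3.6 = 17.7778 m/s
Braking distance = 17.7778^2 / (2*0.62) = 254.8785 m
Sighting distance = 17.7778 * 13 = 231.1111 m
S = 254.8785 + 231.1111 = 486.0 m

486.0


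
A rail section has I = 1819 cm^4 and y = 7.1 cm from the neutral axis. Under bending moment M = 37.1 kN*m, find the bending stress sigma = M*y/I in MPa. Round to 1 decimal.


Convert units:
M = 37.1 kN*m = 37100000 N*mm
y = 7.1 cm = 71 mm
I = 1819 cm^4 = 18190000 mm^4
sigma = 37100000 * 71 / 18190000
sigma = 144.8 MPa

144.8


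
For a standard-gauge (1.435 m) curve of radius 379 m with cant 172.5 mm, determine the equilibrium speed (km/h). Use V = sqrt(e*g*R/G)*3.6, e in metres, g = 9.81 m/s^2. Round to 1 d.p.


Convert cant: e = 172.5 mm = 0.1725 m
V_ms = sqrt(0.1725 * 9.81 * 379 / 1.435)
V_ms = sqrt(446.93608) = 21.1409 m/s
V = 21.1409 * 3.6 = 76.1 km/h

76.1


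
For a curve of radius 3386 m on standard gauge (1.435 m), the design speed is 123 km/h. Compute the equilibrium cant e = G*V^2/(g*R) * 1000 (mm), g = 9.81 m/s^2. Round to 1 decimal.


Convert speed: V = 123 / 3.6 = 34.1667 m/s
Apply formula: e = 1.435 * 34.1667^2 / (9.81 * 3386)
e = 1.435 * 1167.3611 / 33216.66
e = 0.050431 m = 50.4 mm

50.4


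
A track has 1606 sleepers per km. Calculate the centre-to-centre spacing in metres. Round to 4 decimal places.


Spacing = 1000 m / number of sleepers
Spacing = 1000 / 1606
Spacing = 0.6227 m

0.6227


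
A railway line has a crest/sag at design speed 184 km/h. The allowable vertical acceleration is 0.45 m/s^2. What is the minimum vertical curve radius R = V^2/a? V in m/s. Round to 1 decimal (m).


Convert speed: V = 184 / 3.6 = 51.1111 m/s
V^2 = 2612.3457 m^2/s^2
R_v = 2612.3457 / 0.45
R_v = 5805.2 m

5805.2


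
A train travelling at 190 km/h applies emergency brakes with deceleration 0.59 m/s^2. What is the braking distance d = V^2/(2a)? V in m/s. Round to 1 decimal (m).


Convert speed: V = 190 / 3.6 = 52.7778 m/s
V^2 = 2785.4938
d = 2785.4938 / (2 * 0.59)
d = 2785.4938 / 1.18
d = 2360.6 m

2360.6


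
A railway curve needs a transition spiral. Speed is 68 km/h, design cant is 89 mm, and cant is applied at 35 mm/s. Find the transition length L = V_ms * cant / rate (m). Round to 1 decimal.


Convert speed: V = 68 / 3.6 = 18.8889 m/s
L = 18.8889 * 89 / 35
L = 1681.1111 / 35
L = 48.0 m

48.0


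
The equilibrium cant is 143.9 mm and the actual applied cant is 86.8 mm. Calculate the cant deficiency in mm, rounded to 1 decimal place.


Cant deficiency = equilibrium cant - actual cant
CD = 143.9 - 86.8
CD = 57.1 mm

57.1


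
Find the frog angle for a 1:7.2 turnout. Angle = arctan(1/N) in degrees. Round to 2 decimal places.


1/N = 1/7.2 = 0.138889
angle = arctan(0.138889) = 0.138006 rad
angle = 0.138006 * 180/pi = 7.91 degrees

7.91


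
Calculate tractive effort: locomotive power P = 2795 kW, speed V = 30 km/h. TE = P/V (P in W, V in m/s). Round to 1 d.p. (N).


Convert: P = 2795 kW = 2795000 W
V = 30 / 3.6 = 8.3333 m/s
TE = 2795000 / 8.3333
TE = 335400.0 N

335400.0


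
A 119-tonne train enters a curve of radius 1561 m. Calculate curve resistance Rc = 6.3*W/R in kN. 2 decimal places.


Rc = 6.3 * W / R
Rc = 6.3 * 119 / 1561
Rc = 749.7 / 1561
Rc = 0.48 kN

0.48


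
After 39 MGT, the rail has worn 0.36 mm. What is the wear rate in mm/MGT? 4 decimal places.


Wear rate = total wear / cumulative tonnage
Rate = 0.36 / 39
Rate = 0.0092 mm/MGT

0.0092


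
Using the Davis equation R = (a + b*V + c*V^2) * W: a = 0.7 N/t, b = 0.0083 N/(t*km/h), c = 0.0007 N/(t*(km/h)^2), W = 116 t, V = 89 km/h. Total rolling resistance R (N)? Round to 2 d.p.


b*V = 0.0083 * 89 = 0.7387
c*V^2 = 0.0007 * 7921 = 5.5447
R_per_t = 0.7 + 0.7387 + 5.5447 = 6.9834 N/t
R_total = 6.9834 * 116 = 810.07 N

810.07


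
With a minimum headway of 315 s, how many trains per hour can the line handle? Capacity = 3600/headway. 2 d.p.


Capacity = 3600 / headway
Capacity = 3600 / 315
Capacity = 11.43 trains/hour

11.43


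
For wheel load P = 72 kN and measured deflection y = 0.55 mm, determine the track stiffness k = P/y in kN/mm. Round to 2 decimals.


Track stiffness k = P / y
k = 72 / 0.55
k = 130.91 kN/mm

130.91


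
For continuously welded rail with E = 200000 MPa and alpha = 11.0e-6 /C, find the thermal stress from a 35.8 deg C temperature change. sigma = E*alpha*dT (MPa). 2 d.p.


sigma = E * alpha * dT
sigma = 200000 * 11.0e-6 * 35.8
sigma = 2.2 * 35.8
sigma = 78.76 MPa

78.76


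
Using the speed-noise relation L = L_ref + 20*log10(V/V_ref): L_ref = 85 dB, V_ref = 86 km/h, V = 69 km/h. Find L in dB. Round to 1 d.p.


V/V_ref = 69 / 86 = 0.802326
log10(0.802326) = -0.095649
20 * -0.095649 = -1.913
L = 85 + -1.913 = 83.1 dB

83.1


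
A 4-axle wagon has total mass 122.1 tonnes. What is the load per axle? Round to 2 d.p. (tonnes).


Load per axle = total weight / number of axles
Load = 122.1 / 4
Load = 30.53 tonnes

30.53


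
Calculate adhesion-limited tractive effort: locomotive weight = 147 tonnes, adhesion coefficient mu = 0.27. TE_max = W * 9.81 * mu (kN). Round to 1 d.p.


TE_max = W * g * mu
TE_max = 147 * 9.81 * 0.27
TE_max = 1442.07 * 0.27
TE_max = 389.4 kN

389.4


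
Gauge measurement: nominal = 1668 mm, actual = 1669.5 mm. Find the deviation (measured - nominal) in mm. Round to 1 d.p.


Deviation = measured - nominal
Deviation = 1669.5 - 1668
Deviation = 1.5 mm

1.5


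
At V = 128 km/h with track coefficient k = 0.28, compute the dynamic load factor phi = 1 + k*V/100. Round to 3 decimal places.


phi = 1 + k * V / 100
phi = 1 + 0.28 * 128 / 100
phi = 1 + 0.3584
phi = 1.358

1.358


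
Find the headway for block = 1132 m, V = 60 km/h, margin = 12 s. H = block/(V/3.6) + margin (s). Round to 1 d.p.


V = 60 / 3.6 = 16.6667 m/s
Block traversal time = 1132 / 16.6667 = 67.92 s
Headway = 67.92 + 12
Headway = 79.9 s

79.9


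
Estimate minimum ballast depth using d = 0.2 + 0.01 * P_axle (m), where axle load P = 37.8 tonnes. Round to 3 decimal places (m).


d = 0.2 + 0.01 * 37.8
d = 0.2 + 0.378
d = 0.578 m

0.578


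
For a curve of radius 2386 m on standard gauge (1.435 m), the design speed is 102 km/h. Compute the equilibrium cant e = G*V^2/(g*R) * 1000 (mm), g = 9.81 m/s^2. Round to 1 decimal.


Convert speed: V = 102 / 3.6 = 28.3333 m/s
Apply formula: e = 1.435 * 28.3333^2 / (9.81 * 2386)
e = 1.435 * 802.7778 / 23406.66
e = 0.049216 m = 49.2 mm

49.2


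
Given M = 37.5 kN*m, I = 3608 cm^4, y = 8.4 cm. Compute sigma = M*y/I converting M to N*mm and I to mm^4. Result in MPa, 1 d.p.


Convert units:
M = 37.5 kN*m = 37500000 N*mm
y = 8.4 cm = 84 mm
I = 3608 cm^4 = 36080000 mm^4
sigma = 37500000 * 84 / 36080000
sigma = 87.3 MPa

87.3


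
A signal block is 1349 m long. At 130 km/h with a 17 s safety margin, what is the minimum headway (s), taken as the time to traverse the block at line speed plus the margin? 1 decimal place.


V = 130 / 3.6 = 36.1111 m/s
Block traversal time = 1349 / 36.1111 = 37.3569 s
Headway = 37.3569 + 17
Headway = 54.4 s

54.4


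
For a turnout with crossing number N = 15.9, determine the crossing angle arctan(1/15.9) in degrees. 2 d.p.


1/N = 1/15.9 = 0.062893
angle = arctan(0.062893) = 0.06281 rad
angle = 0.06281 * 180/pi = 3.60 degrees

3.60


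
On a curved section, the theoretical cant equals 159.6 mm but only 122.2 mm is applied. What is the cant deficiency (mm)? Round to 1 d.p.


Cant deficiency = equilibrium cant - actual cant
CD = 159.6 - 122.2
CD = 37.4 mm

37.4


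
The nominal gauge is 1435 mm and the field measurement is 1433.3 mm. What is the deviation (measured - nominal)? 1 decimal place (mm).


Deviation = measured - nominal
Deviation = 1433.3 - 1435
Deviation = -1.7 mm

-1.7


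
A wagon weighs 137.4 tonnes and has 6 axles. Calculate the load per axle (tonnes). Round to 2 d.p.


Load per axle = total weight / number of axles
Load = 137.4 / 6
Load = 22.90 tonnes

22.90


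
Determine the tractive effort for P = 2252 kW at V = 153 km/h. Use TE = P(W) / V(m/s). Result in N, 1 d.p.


Convert: P = 2252 kW = 2252000 W
V = 153 / 3.6 = 42.5 m/s
TE = 2252000 / 42.5
TE = 52988.2 N

52988.2


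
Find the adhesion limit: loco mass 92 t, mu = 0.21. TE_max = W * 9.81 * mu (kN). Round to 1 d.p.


TE_max = W * g * mu
TE_max = 92 * 9.81 * 0.21
TE_max = 902.52 * 0.21
TE_max = 189.5 kN

189.5


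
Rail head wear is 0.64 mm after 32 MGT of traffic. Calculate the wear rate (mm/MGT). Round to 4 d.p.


Wear rate = total wear / cumulative tonnage
Rate = 0.64 / 32
Rate = 0.0200 mm/MGT

0.0200


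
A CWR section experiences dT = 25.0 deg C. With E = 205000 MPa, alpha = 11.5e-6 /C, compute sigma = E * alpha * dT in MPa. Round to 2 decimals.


sigma = E * alpha * dT
sigma = 205000 * 11.5e-6 * 25.0
sigma = 2.3575 * 25.0
sigma = 58.94 MPa

58.94


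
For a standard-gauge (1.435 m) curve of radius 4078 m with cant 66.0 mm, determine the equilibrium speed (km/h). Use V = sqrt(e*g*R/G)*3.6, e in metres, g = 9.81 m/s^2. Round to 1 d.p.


Convert cant: e = 66.0 mm = 0.0660 m
V_ms = sqrt(0.0660 * 9.81 * 4078 / 1.435)
V_ms = sqrt(1839.959498) = 42.8947 m/s
V = 42.8947 * 3.6 = 154.4 km/h

154.4


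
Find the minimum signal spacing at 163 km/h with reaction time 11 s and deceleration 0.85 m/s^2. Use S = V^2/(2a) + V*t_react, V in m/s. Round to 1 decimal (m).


V = 163 / 3.6 = 45.2778 m/s
Braking distance = 45.2778^2 / (2*0.85) = 1205.9277 m
Sighting distance = 45.2778 * 11 = 498.0556 m
S = 1205.9277 + 498.0556 = 1704.0 m

1704.0


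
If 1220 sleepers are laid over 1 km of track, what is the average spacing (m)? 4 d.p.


Spacing = 1000 m / number of sleepers
Spacing = 1000 / 1220
Spacing = 0.8197 m

0.8197


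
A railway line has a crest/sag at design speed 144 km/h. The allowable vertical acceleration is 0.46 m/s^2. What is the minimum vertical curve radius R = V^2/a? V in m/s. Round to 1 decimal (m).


Convert speed: V = 144 / 3.6 = 40.0 m/s
V^2 = 1600.0 m^2/s^2
R_v = 1600.0 / 0.46
R_v = 3478.3 m

3478.3


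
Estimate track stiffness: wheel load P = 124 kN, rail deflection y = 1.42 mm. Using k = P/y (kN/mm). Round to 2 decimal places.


Track stiffness k = P / y
k = 124 / 1.42
k = 87.32 kN/mm

87.32


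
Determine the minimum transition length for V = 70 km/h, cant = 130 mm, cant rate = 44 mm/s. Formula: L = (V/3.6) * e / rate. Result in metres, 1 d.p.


Convert speed: V = 70 / 3.6 = 19.4444 m/s
L = 19.4444 * 130 / 44
L = 2527.7778 / 44
L = 57.4 m

57.4


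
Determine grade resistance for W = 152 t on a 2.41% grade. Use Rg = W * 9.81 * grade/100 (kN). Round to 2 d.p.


Rg = W * 9.81 * grade / 100
Rg = 152 * 9.81 * 2.41 / 100
Rg = 1491.12 * 0.0241
Rg = 35.94 kN

35.94


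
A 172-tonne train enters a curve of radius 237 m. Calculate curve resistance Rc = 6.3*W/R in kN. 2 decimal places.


Rc = 6.3 * W / R
Rc = 6.3 * 172 / 237
Rc = 1083.6 / 237
Rc = 4.57 kN

4.57


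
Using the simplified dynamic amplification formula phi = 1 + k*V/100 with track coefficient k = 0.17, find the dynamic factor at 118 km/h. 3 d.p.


phi = 1 + k * V / 100
phi = 1 + 0.17 * 118 / 100
phi = 1 + 0.2006
phi = 1.201

1.201


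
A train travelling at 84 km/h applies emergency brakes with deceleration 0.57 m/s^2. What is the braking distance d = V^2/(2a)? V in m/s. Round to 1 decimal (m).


Convert speed: V = 84 / 3.6 = 23.3333 m/s
V^2 = 544.4444
d = 544.4444 / (2 * 0.57)
d = 544.4444 / 1.14
d = 477.6 m

477.6


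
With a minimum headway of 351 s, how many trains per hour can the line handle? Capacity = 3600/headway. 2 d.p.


Capacity = 3600 / headway
Capacity = 3600 / 351
Capacity = 10.26 trains/hour

10.26


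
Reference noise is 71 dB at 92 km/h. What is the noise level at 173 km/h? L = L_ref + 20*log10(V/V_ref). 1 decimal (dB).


V/V_ref = 173 / 92 = 1.880435
log10(1.880435) = 0.274258
20 * 0.274258 = 5.4852
L = 71 + 5.4852 = 76.5 dB

76.5


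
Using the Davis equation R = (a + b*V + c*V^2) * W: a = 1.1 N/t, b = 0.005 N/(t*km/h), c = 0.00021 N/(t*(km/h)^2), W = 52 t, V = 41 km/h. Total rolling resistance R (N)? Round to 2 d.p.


b*V = 0.005 * 41 = 0.205
c*V^2 = 0.00021 * 1681 = 0.35301
R_per_t = 1.1 + 0.205 + 0.35301 = 1.65801 N/t
R_total = 1.65801 * 52 = 86.22 N

86.22


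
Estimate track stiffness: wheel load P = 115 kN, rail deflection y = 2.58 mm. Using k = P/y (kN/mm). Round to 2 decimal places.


Track stiffness k = P / y
k = 115 / 2.58
k = 44.57 kN/mm

44.57


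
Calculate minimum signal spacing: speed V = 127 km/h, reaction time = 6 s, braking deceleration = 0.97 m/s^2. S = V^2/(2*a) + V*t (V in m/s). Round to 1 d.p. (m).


V = 127 / 3.6 = 35.2778 m/s
Braking distance = 35.2778^2 / (2*0.97) = 641.506 m
Sighting distance = 35.2778 * 6 = 211.6667 m
S = 641.506 + 211.6667 = 853.2 m

853.2


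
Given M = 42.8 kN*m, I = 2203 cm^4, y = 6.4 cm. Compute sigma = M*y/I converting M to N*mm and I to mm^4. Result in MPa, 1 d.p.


Convert units:
M = 42.8 kN*m = 42800000 N*mm
y = 6.4 cm = 64 mm
I = 2203 cm^4 = 22030000 mm^4
sigma = 42800000 * 64 / 22030000
sigma = 124.3 MPa

124.3


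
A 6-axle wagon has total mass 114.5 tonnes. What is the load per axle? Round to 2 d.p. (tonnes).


Load per axle = total weight / number of axles
Load = 114.5 / 6
Load = 19.08 tonnes

19.08


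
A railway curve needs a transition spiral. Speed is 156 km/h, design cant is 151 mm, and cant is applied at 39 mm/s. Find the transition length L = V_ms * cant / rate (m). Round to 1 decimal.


Convert speed: V = 156 / 3.6 = 43.3333 m/s
L = 43.3333 * 151 / 39
L = 6543.3333 / 39
L = 167.8 m

167.8


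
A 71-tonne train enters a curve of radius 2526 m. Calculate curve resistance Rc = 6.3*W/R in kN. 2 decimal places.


Rc = 6.3 * W / R
Rc = 6.3 * 71 / 2526
Rc = 447.3 / 2526
Rc = 0.18 kN

0.18


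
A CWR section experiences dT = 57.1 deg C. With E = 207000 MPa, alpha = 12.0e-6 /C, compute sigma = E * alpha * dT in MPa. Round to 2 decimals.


sigma = E * alpha * dT
sigma = 207000 * 12.0e-6 * 57.1
sigma = 2.484 * 57.1
sigma = 141.84 MPa

141.84


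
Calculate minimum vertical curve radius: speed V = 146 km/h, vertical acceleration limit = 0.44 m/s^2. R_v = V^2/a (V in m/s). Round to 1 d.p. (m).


Convert speed: V = 146 / 3.6 = 40.5556 m/s
V^2 = 1644.7531 m^2/s^2
R_v = 1644.7531 / 0.44
R_v = 3738.1 m

3738.1


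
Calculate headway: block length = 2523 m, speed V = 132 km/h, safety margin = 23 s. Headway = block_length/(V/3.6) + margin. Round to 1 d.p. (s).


V = 132 / 3.6 = 36.6667 m/s
Block traversal time = 2523 / 36.6667 = 68.8091 s
Headway = 68.8091 + 23
Headway = 91.8 s

91.8


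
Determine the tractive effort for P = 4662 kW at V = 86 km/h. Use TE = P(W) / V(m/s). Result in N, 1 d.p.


Convert: P = 4662 kW = 4662000 W
V = 86 / 3.6 = 23.8889 m/s
TE = 4662000 / 23.8889
TE = 195153.5 N

195153.5
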